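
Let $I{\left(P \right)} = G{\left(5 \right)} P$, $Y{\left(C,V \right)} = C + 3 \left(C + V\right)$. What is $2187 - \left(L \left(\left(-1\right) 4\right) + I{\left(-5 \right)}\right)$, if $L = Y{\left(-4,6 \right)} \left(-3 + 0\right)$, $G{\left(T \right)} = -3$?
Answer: $2148$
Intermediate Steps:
$Y{\left(C,V \right)} = 3 V + 4 C$ ($Y{\left(C,V \right)} = C + \left(3 C + 3 V\right) = 3 V + 4 C$)
$I{\left(P \right)} = - 3 P$
$L = -6$ ($L = \left(3 \cdot 6 + 4 \left(-4\right)\right) \left(-3 + 0\right) = \left(18 - 16\right) \left(-3\right) = 2 \left(-3\right) = -6$)
$2187 - \left(L \left(\left(-1\right) 4\right) + I{\left(-5 \right)}\right) = 2187 - \left(- 6 \left(\left(-1\right) 4\right) - -15\right) = 2187 - \left(\left(-6\right) \left(-4\right) + 15\right) = 2187 - \left(24 + 15\right) = 2187 - 39 = 2148$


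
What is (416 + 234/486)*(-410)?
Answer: -4610450/27 ≈ -1.7076e+5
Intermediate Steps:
(416 + 234/486)*(-410) = (416 + 234*(1/486))*(-410) = (416 + 13/27)*(-410) = (11245/27)*(-410) = -4610450/27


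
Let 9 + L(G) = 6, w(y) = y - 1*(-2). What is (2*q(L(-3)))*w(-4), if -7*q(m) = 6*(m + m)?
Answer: -144/7 ≈ -20.571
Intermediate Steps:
w(y) = 2 + y (w(y) = y + 2 = 2 + y)
L(G) = -3 (L(G) = -9 + 6 = -3)
q(m) = -12*m/7 (q(m) = -6*(m + m)/7 = -6*2*m/7 = -12*m/7)
(2*q(L(-3)))*w(-4) = (2*(-12/7*(-3)))*(2 - 4) = (2*(36/7))*(-2) = (72/7)*(-2) = -144/7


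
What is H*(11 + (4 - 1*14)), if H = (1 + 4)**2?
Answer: 25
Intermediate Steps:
H = 25 (H = 5**2 = 25)
H*(11 + (4 - 1*14)) = 25*(11 + (4 - 1*14)) = 25*(11 + (4 - 14)) = 25*(11 - 10) = 25*1 = 25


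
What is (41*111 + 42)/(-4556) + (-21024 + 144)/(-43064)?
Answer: -12832959/24524948 ≈ -0.52326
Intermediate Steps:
(41*111 + 42)/(-4556) + (-21024 + 144)/(-43064) = (4551 + 42)*(-1/4556) - 20880*(-1/43064) = 4593*(-1/4556) + 2610/5383 = -4593/4556 + 2610/5383 = -12832959/24524948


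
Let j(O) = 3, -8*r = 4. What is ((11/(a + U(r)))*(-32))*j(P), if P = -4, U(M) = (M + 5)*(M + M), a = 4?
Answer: 2112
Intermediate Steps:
r = -½ (r = -⅛*4 = -½ ≈ -0.50000)
U(M) = 2*M*(5 + M) (U(M) = (5 + M)*(2*M) = 2*M*(5 + M))
((11/(a + U(r)))*(-32))*j(P) = ((11/(4 + 2*(-½)*(5 - ½)))*(-32))*3 = ((11/(4 + 2*(-½)*(9/2)))*(-32))*3 = ((11/(4 - 9/2))*(-32))*3 = ((11/(-½))*(-32))*3 = ((11*(-2))*(-32))*3 = -22*(-32)*3 = 704*3 = 2112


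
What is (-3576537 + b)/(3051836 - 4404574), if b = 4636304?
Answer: -1059767/1352738 ≈ -0.78342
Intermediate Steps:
(-3576537 + b)/(3051836 - 4404574) = (-3576537 + 4636304)/(3051836 - 4404574) = 1059767/(-1352738) = 1059767*(-1/1352738) = -1059767/1352738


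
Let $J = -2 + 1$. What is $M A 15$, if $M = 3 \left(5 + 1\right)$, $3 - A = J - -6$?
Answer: $-540$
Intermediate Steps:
$J = -1$
$A = -2$ ($A = 3 - \left(-1 - -6\right) = 3 - \left(-1 + 6\right) = 3 - 5 = -2$)
$M = 18$ ($M = 3 \cdot 6 = 18$)
$M A 15 = 18 \left(-2\right) 15 = \left(-36\right) 15 = -540$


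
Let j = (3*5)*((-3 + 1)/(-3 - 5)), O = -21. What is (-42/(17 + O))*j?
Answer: 315/8 ≈ 39.375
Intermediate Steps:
j = 15/4 (j = 15*(-2/(-8)) = 15*(-2*(-⅛)) = 15*(¼) = 15/4 ≈ 3.7500)
(-42/(17 + O))*j = (-42/(17 - 21))*(15/4) = (-42/(-4))*(15/4) = -¼*(-42)*(15/4) = (21/2)*(15/4) = 315/8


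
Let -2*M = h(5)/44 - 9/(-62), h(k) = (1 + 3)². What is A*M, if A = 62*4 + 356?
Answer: -52397/341 ≈ -153.66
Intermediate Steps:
h(k) = 16 (h(k) = 4² = 16)
M = -347/1364 (M = -(16/44 - 9/(-62))/2 = -(16*(1/44) - 9*(-1/62))/2 = -(4/11 + 9/62)/2 = -½*347/682 = -347/1364 ≈ -0.25440)
A = 604 (A = 248 + 356 = 604)
A*M = 604*(-347/1364) = -52397/341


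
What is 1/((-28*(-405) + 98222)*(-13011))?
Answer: -1/1425511182 ≈ -7.0150e-10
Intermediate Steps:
1/((-28*(-405) + 98222)*(-13011)) = -1/13011/(11340 + 98222) = -1/13011/109562 = (1/109562)*(-1/13011) = -1/1425511182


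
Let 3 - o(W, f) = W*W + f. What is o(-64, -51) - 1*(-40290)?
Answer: 36248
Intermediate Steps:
o(W, f) = 3 - f - W**2 (o(W, f) = 3 - (W*W + f) = 3 - (W**2 + f) = 3 - (f + W**2) = 3 + (-f - W**2) = 3 - f - W**2)
o(-64, -51) - 1*(-40290) = (3 - 1*(-51) - 1*(-64)**2) - 1*(-40290) = (3 + 51 - 1*4096) + 40290 = (3 + 51 - 4096) + 40290 = -4042 + 40290 = 36248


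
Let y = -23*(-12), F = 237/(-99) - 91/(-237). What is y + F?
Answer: 714292/2607 ≈ 273.99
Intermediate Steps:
F = -5240/2607 (F = 237*(-1/99) - 91*(-1/237) = -79/33 + 91/237 = -5240/2607 ≈ -2.0100)
y = 276
y + F = 276 - 5240/2607 = 714292/2607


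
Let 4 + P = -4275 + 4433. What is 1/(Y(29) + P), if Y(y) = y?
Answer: 1/183 ≈ 0.0054645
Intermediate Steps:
P = 154 (P = -4 + (-4275 + 4433) = -4 + 158 = 154)
1/(Y(29) + P) = 1/(29 + 154) = 1/183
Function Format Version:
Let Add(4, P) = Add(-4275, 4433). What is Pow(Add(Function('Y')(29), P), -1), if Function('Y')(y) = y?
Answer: Rational(1, 183) ≈ 0.0054645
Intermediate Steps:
P = 154 (P = Add(-4, Add(-4275, 4433)) = Add(-4, 158) = 154)
Pow(Add(Function('Y')(29), P), -1) = Pow(Add(29, 154), -1) = Pow(183, -1) = Rational(1, 183)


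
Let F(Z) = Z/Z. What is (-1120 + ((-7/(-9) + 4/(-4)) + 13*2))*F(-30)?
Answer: -9848/9 ≈ -1094.2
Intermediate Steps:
F(Z) = 1
(-1120 + ((-7/(-9) + 4/(-4)) + 13*2))*F(-30) = (-1120 + ((-7/(-9) + 4/(-4)) + 13*2))*1 = (-1120 + ((-7*(-⅑) + 4*(-¼)) + 26))*1 = (-1120 + ((7/9 - 1) + 26))*1 = (-1120 + (-2/9 + 26))*1 = (-1120 + 232/9)*1 = -9848/9*1 = -9848/9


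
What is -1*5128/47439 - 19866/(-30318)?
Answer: 131158745/239709267 ≈ 0.54716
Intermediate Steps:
-1*5128/47439 - 19866/(-30318) = -5128*1/47439 - 19866*(-1/30318) = -5128/47439 + 3311/5053 = 131158745/239709267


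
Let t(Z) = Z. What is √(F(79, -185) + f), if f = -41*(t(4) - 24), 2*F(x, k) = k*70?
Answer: I*√5655 ≈ 75.2*I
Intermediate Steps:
F(x, k) = 35*k (F(x, k) = (k*70)/2 = (70*k)/2 = 35*k)
f = 820 (f = -41*(4 - 24) = -41*(-20) = 820)
√(F(79, -185) + f) = √(35*(-185) + 820) = √(-6475 + 820) = √(-5655) = I*√5655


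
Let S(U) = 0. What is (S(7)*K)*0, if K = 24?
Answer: 0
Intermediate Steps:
(S(7)*K)*0 = (0*24)*0 = 0*0 = 0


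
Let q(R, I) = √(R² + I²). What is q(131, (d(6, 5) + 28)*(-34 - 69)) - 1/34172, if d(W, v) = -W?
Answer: -1/34172 + √5151917 ≈ 2269.8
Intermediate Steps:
q(R, I) = √(I² + R²)
q(131, (d(6, 5) + 28)*(-34 - 69)) - 1/34172 = √(((-1*6 + 28)*(-34 - 69))² + 131²) - 1/34172 = √(((-6 + 28)*(-103))² + 17161) - 1*1/34172 = √((22*(-103))² + 17161) - 1/34172 = √((-2266)² + 17161) - 1/34172 = √(5134756 + 17161) - 1/34172 = √5151917 - 1/34172 = -1/34172 + √5151917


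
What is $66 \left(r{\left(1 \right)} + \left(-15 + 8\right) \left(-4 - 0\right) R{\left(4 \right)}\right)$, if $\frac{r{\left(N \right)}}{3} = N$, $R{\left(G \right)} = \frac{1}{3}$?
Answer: $814$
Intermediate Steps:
$R{\left(G \right)} = \frac{1}{3}$
$r{\left(N \right)} = 3 N$
$66 \left(r{\left(1 \right)} + \left(-15 + 8\right) \left(-4 - 0\right) R{\left(4 \right)}\right) = 66 \left(3 \cdot 1 + \left(-15 + 8\right) \left(-4 - 0\right) \frac{1}{3}\right) = 66 \left(3 + - 7 \left(-4 + 0\right) \frac{1}{3}\right) = 66 \left(3 + \left(-7\right) \left(-4\right) \frac{1}{3}\right) = 66 \left(3 + 28 \cdot \frac{1}{3}\right) = 66 \left(3 + \frac{28}{3}\right) = 66 \cdot \frac{37}{3} = 814$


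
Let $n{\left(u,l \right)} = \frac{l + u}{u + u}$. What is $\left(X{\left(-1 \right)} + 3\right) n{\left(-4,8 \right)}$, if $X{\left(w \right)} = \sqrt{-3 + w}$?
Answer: $- \frac{3}{2} - i \approx -1.5 - 1.0 i$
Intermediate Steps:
$n{\left(u,l \right)} = \frac{l + u}{2 u}$
$\left(X{\left(-1 \right)} + 3\right) n{\left(-4,8 \right)} = \left(\sqrt{-3 - 1} + 3\right) \frac{8 - 4}{2 \left(-4\right)} = \left(\sqrt{-4} + 3\right) \frac{1}{2} \left(- \frac{1}{4}\right) 4 = \left(2 i + 3\right) \left(- \frac{1}{2}\right) = \left(3 + 2 i\right) \left(- \frac{1}{2}\right) = - \frac{3}{2} - i$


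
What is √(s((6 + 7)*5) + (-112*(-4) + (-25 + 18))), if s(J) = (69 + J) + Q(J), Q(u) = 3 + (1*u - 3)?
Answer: 8*√10 ≈ 25.298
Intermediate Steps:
Q(u) = u (Q(u) = 3 + (u - 3) = 3 + (-3 + u) = u)
s(J) = 69 + 2*J (s(J) = (69 + J) + J = 69 + 2*J)
√(s((6 + 7)*5) + (-112*(-4) + (-25 + 18))) = √((69 + 2*((6 + 7)*5)) + (-112*(-4) + (-25 + 18))) = √((69 + 2*(13*5)) + (448 - 7)) = √((69 + 2*65) + 441) = √((69 + 130) + 441) = √(199 + 441) = √640 = 8*√10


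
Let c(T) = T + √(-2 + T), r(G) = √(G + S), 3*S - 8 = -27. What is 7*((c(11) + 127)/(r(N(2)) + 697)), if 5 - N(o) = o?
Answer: 2063817/1457437 - 987*I*√30/1457437 ≈ 1.4161 - 0.0037093*I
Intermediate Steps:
S = -19/3 (S = 8/3 + (⅓)*(-27) = 8/3 - 9 = -19/3 ≈ -6.3333)
N(o) = 5 - o
r(G) = √(-19/3 + G) (r(G) = √(G - 19/3) = √(-19/3 + G))
7*((c(11) + 127)/(r(N(2)) + 697)) = 7*(((11 + √(-2 + 11)) + 127)/(√(-57 + 9*(5 - 1*2))/3 + 697)) = 7*(((11 + √9) + 127)/(√(-57 + 9*(5 - 2))/3 + 697)) = 7*(((11 + 3) + 127)/(√(-57 + 9*3)/3 + 697)) = 7*((14 + 127)/(√(-57 + 27)/3 + 697)) = 7*(141/(√(-30)/3 + 697)) = 7*(141/((I*√30)/3 + 697)) = 7*(141/(I*√30/3 + 697)) = 7*(141/(697 + I*√30/3)) = 987/(697 + I*√30/3)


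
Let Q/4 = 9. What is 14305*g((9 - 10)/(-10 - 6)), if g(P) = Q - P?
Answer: 8225375/16 ≈ 5.1409e+5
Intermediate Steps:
Q = 36 (Q = 4*9 = 36)
g(P) = 36 - P
14305*g((9 - 10)/(-10 - 6)) = 14305*(36 - (9 - 10)/(-10 - 6)) = 14305*(36 - (-1)/(-16)) = 14305*(36 - (-1)*(-1)/16) = 14305*(36 - 1*1/16) = 14305*(36 - 1/16) = 14305*(575/16) = 8225375/16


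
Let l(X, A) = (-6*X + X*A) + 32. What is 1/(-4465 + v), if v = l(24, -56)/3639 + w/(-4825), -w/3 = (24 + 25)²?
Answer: -17558175/78378064858 ≈ -0.00022402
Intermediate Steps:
l(X, A) = 32 - 6*X + A*X (l(X, A) = (-6*X + A*X) + 32 = 32 - 6*X + A*X)
w = -7203 (w = -3*(24 + 25)² = -3*49² = -3*2401 = -7203)
v = 19186517/17558175 (v = (32 - 6*24 - 56*24)/3639 - 7203/(-4825) = (32 - 144 - 1344)*(1/3639) - 7203*(-1/4825) = -1456*1/3639 + 7203/4825 = -1456/3639 + 7203/4825 = 19186517/17558175 ≈ 1.0927)
1/(-4465 + v) = 1/(-4465 + 19186517/17558175) = 1/(-78378064858/17558175) = -17558175/78378064858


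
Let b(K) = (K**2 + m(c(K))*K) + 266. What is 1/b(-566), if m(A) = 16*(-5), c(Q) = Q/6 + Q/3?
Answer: 1/365902 ≈ 2.7330e-6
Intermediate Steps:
c(Q) = Q/2 (c(Q) = Q*(1/6) + Q*(1/3) = Q/6 + Q/3 = Q/2)
m(A) = -80
b(K) = 266 + K**2 - 80*K (b(K) = (K**2 - 80*K) + 266 = 266 + K**2 - 80*K)
1/b(-566) = 1/(266 + (-566)**2 - 80*(-566)) = 1/(266 + 320356 + 45280) = 1/365902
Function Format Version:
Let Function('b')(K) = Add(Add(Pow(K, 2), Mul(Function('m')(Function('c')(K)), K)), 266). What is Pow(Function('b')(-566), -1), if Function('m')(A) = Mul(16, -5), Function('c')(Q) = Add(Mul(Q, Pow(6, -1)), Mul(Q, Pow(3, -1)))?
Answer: Rational(1, 365902) ≈ 2.7330e-6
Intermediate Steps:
Function('c')(Q) = Mul(Rational(1, 2), Q) (Function('c')(Q) = Add(Mul(Q, Rational(1, 6)), Mul(Q, Rational(1, 3))) = Add(Mul(Rational(1, 6), Q), Mul(Rational(1, 3), Q)) = Mul(Rational(1, 2), Q))
Function('m')(A) = -80
Function('b')(K) = Add(266, Pow(K, 2), Mul(-80, K)) (Function('b')(K) = Add(Add(Pow(K, 2), Mul(-80, K)), 266) = Add(266, Pow(K, 2), Mul(-80, K)))
Pow(Function('b')(-566), -1) = Pow(Add(266, Pow(-566, 2), Mul(-80, -566)), -1) = Pow(Add(266, 320356, 45280), -1) = Pow(365902, -1) = Rational(1, 365902)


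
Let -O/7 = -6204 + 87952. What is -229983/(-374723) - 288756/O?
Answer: 59952016644/53607497657 ≈ 1.1184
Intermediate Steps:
O = -572236 (O = -7*(-6204 + 87952) = -7*81748 = -572236)
-229983/(-374723) - 288756/O = -229983/(-374723) - 288756/(-572236) = -229983*(-1/374723) - 288756*(-1/572236) = 229983/374723 + 72189/143059 = 59952016644/53607497657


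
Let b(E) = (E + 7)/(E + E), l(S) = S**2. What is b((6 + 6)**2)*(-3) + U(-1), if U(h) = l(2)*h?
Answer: -535/96 ≈ -5.5729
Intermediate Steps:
b(E) = (7 + E)/(2*E) (b(E) = (7 + E)/((2*E)) = (7 + E)*(1/(2*E)) = (7 + E)/(2*E))
U(h) = 4*h (U(h) = 2**2*h = 4*h)
b((6 + 6)**2)*(-3) + U(-1) = ((7 + (6 + 6)**2)/(2*((6 + 6)**2)))*(-3) + 4*(-1) = ((7 + 12**2)/(2*(12**2)))*(-3) - 4 = ((1/2)*(7 + 144)/144)*(-3) - 4 = ((1/2)*(1/144)*151)*(-3) - 4 = (151/288)*(-3) - 4 = -151/96 - 4 = -535/96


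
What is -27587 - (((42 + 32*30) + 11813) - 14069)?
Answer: -26333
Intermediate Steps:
-27587 - (((42 + 32*30) + 11813) - 14069) = -27587 - (((42 + 960) + 11813) - 14069) = -27587 - ((1002 + 11813) - 14069) = -27587 - (12815 - 14069) = -27587 - 1*(-1254) = -27587 + 1254 = -26333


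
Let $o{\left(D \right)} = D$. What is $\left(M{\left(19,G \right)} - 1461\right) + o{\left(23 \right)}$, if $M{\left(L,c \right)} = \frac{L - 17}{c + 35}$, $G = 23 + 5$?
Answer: $- \frac{90592}{63} \approx -1438.0$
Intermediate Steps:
$G = 28$
$M{\left(L,c \right)} = \frac{-17 + L}{35 + c}$
$\left(M{\left(19,G \right)} - 1461\right) + o{\left(23 \right)} = \left(\frac{-17 + 19}{35 + 28} - 1461\right) + 23 = \left(\frac{1}{63} \cdot 2 - 1461\right) + 23 = \left(\frac{2}{63} - 1461\right) + 23 = - \frac{92041}{63} + 23 = - \frac{90592}{63}$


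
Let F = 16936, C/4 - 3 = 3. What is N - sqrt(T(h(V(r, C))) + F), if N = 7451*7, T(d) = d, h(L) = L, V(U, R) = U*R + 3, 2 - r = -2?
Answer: 52157 - sqrt(17035) ≈ 52027.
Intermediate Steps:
r = 4 (r = 2 - 1*(-2) = 2 + 2 = 4)
C = 24 (C = 12 + 4*3 = 12 + 12 = 24)
V(U, R) = 3 + R*U (V(U, R) = R*U + 3 = 3 + R*U)
N = 52157
N - sqrt(T(h(V(r, C))) + F) = 52157 - sqrt((3 + 24*4) + 16936) = 52157 - sqrt((3 + 96) + 16936) = 52157 - sqrt(99 + 16936) = 52157 - sqrt(17035)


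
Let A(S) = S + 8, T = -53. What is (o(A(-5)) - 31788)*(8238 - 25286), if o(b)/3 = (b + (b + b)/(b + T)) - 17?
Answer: 13566099432/25 ≈ 5.4264e+8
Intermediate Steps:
A(S) = 8 + S
o(b) = -51 + 3*b + 6*b/(-53 + b) (o(b) = 3*((b + (b + b)/(b - 53)) - 17) = 3*((b + (2*b)/(-53 + b)) - 17) = 3*((b + 2*b/(-53 + b)) - 17) = 3*(-17 + b + 2*b/(-53 + b)) = -51 + 3*b + 6*b/(-53 + b))
(o(A(-5)) - 31788)*(8238 - 25286) = (3*(901 + (8 - 5)**2 - 68*(8 - 5))/(-53 + (8 - 5)) - 31788)*(8238 - 25286) = (3*(901 + 3**2 - 68*3)/(-53 + 3) - 31788)*(-17048) = (3*(901 + 9 - 204)/(-50) - 31788)*(-17048) = (3*(-1/50)*706 - 31788)*(-17048) = (-1059/25 - 31788)*(-17048) = -795759/25*(-17048) = 13566099432/25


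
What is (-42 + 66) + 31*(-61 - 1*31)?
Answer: -2828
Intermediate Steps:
(-42 + 66) + 31*(-61 - 1*31) = 24 + 31*(-61 - 31) = 24 + 31*(-92) = 24 - 2852 = -2828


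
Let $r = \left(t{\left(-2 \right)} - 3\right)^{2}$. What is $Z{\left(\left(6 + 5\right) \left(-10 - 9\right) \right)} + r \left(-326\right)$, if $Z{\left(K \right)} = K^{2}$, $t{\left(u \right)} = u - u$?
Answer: $40747$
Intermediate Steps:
$t{\left(u \right)} = 0$
$r = 9$ ($r = \left(0 - 3\right)^{2} = \left(-3\right)^{2} = 9$)
$Z{\left(\left(6 + 5\right) \left(-10 - 9\right) \right)} + r \left(-326\right) = \left(\left(6 + 5\right) \left(-10 - 9\right)\right)^{2} + 9 \left(-326\right) = \left(11 \left(-19\right)\right)^{2} - 2934 = \left(-209\right)^{2} - 2934 = 43681 - 2934 = 40747$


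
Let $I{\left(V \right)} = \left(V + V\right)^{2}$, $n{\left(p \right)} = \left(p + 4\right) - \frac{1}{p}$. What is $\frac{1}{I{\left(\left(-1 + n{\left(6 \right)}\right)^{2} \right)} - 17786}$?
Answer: $\frac{324}{2127817} \approx 0.00015227$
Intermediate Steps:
$n{\left(p \right)} = 4 + p - \frac{1}{p}$ ($n{\left(p \right)} = \left(4 + p\right) - \frac{1}{p} = 4 + p - \frac{1}{p}$)
$I{\left(V \right)} = 4 V^{2}$ ($I{\left(V \right)} = \left(2 V\right)^{2} = 4 V^{2}$)
$\frac{1}{I{\left(\left(-1 + n{\left(6 \right)}\right)^{2} \right)} - 17786} = \frac{1}{4 \left(\left(-1 + \left(4 + 6 - \frac{1}{6}\right)\right)^{2}\right)^{2} - 17786} = \frac{1}{4 \left(\left(-1 + \frac{59}{6}\right)^{2}\right)^{2} - 17786} = \frac{1}{4 \left(\left(\frac{53}{6}\right)^{2}\right)^{2} - 17786} = \frac{1}{4 \left(\frac{2809}{36}\right)^{2} - 17786} = \frac{1}{4 \cdot \frac{7890481}{1296} - 17786} = \frac{1}{\frac{7890481}{324} - 17786} = \frac{1}{\frac{2127817}{324}} = \frac{324}{2127817}$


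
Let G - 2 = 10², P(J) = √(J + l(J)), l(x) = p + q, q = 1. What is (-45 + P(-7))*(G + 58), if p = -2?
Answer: -7200 + 320*I*√2 ≈ -7200.0 + 452.55*I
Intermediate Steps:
l(x) = -1 (l(x) = -2 + 1 = -1)
P(J) = √(-1 + J) (P(J) = √(J - 1) = √(-1 + J))
G = 102 (G = 2 + 10² = 2 + 100 = 102)
(-45 + P(-7))*(G + 58) = (-45 + √(-1 - 7))*(102 + 58) = (-45 + √(-8))*160 = (-45 + 2*I*√2)*160 = -7200 + 320*I*√2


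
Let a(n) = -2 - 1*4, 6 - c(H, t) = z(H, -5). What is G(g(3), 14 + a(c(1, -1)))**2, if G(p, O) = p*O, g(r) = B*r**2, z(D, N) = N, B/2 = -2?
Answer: 82944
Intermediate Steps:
B = -4 (B = 2*(-2) = -4)
c(H, t) = 11 (c(H, t) = 6 - 1*(-5) = 6 + 5 = 11)
a(n) = -6 (a(n) = -2 - 4 = -6)
g(r) = -4*r**2
G(p, O) = O*p
G(g(3), 14 + a(c(1, -1)))**2 = ((14 - 6)*(-4*3**2))**2 = (8*(-4*9))**2 = (8*(-36))**2 = (-288)**2 = 82944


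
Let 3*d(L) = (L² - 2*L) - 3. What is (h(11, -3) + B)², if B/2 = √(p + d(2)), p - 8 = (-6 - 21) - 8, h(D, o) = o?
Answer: (3 - 4*I*√7)² ≈ -103.0 - 63.498*I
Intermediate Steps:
p = -27 (p = 8 + ((-6 - 21) - 8) = 8 + (-27 - 8) = 8 - 35 = -27)
d(L) = -1 - 2*L/3 + L²/3 (d(L) = ((L² - 2*L) - 3)/3 = (-3 + L² - 2*L)/3 = -1 - 2*L/3 + L²/3)
B = 4*I*√7 (B = 2*√(-27 + (-1 - ⅔*2 + (⅓)*2²)) = 2*√(-27 + (-1 - 4/3 + (⅓)*4)) = 2*√(-27 + (-1 - 4/3 + 4/3)) = 2*√(-27 - 1) = 2*√(-28) = 2*(2*I*√7) = 4*I*√7 ≈ 10.583*I)
(h(11, -3) + B)² = (-3 + 4*I*√7)²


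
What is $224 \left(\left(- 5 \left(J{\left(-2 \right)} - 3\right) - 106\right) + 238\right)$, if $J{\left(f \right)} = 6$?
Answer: $26208$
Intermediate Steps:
$224 \left(\left(- 5 \left(J{\left(-2 \right)} - 3\right) - 106\right) + 238\right) = 224 \left(\left(- 5 \left(6 - 3\right) - 106\right) + 238\right) = 224 \left(\left(\left(-5\right) 3 - 106\right) + 238\right) = 224 \left(\left(-15 - 106\right) + 238\right) = 224 \left(-121 + 238\right) = 224 \cdot 117 = 26208$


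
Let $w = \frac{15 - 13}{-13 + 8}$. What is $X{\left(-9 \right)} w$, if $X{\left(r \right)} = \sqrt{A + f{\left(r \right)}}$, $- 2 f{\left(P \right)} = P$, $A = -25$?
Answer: $- \frac{i \sqrt{82}}{5} \approx - 1.8111 i$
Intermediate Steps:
$f{\left(P \right)} = - \frac{P}{2}$
$X{\left(r \right)} = \sqrt{-25 - \frac{r}{2}}$
$w = - \frac{2}{5}$ ($w = \frac{2}{-5} = 2 \left(- \frac{1}{5}\right) = - \frac{2}{5} \approx -0.4$)
$X{\left(-9 \right)} w = \frac{\sqrt{-100 - -18}}{2} \left(- \frac{2}{5}\right) = \frac{\sqrt{-100 + 18}}{2} \left(- \frac{2}{5}\right) = \frac{\sqrt{-82}}{2} \left(- \frac{2}{5}\right) = \frac{i \sqrt{82}}{2} \left(- \frac{2}{5}\right) = - \frac{i \sqrt{82}}{5}$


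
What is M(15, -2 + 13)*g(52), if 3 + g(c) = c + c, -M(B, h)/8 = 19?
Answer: -15352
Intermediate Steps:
M(B, h) = -152 (M(B, h) = -8*19 = -152)
g(c) = -3 + 2*c (g(c) = -3 + (c + c) = -3 + 2*c)
M(15, -2 + 13)*g(52) = -152*(-3 + 2*52) = -152*(-3 + 104) = -152*101 = -15352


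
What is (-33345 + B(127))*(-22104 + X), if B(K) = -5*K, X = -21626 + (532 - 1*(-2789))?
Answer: 1373097820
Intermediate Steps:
X = -18305 (X = -21626 + (532 + 2789) = -21626 + 3321 = -18305)
(-33345 + B(127))*(-22104 + X) = (-33345 - 5*127)*(-22104 - 18305) = (-33345 - 635)*(-40409) = -33980*(-40409) = 1373097820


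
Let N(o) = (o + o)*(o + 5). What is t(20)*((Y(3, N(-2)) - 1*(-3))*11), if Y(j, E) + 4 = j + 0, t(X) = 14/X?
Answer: 77/5 ≈ 15.400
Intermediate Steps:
N(o) = 2*o*(5 + o) (N(o) = (2*o)*(5 + o) = 2*o*(5 + o))
Y(j, E) = -4 + j (Y(j, E) = -4 + (j + 0) = -4 + j)
t(20)*((Y(3, N(-2)) - 1*(-3))*11) = (14/20)*(((-4 + 3) - 1*(-3))*11) = (14*(1/20))*((-1 + 3)*11) = 7*(2*11)/10 = (7/10)*22 = 77/5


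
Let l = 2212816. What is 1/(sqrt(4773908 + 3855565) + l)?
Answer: 2212816/4896546020383 - sqrt(8629473)/4896546020383 ≈ 4.5131e-7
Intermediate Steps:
1/(sqrt(4773908 + 3855565) + l) = 1/(sqrt(4773908 + 3855565) + 2212816) = 1/(sqrt(8629473) + 2212816) = 1/(2212816 + sqrt(8629473))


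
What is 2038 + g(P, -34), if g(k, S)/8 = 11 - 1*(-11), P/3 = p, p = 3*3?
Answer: 2214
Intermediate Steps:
p = 9
P = 27 (P = 3*9 = 27)
g(k, S) = 176 (g(k, S) = 8*(11 - 1*(-11)) = 8*(11 + 11) = 8*22 = 176)
2038 + g(P, -34) = 2038 + 176 = 2214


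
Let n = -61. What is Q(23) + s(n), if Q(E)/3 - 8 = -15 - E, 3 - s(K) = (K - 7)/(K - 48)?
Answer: -9551/109 ≈ -87.624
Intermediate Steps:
s(K) = 3 - (-7 + K)/(-48 + K) (s(K) = 3 - (K - 7)/(K - 48) = 3 - (-7 + K)/(-48 + K))
Q(E) = -21 - 3*E (Q(E) = 24 + 3*(-15 - E) = 24 + (-45 - 3*E) = -21 - 3*E)
Q(23) + s(n) = (-21 - 3*23) + (-137 + 2*(-61))/(-48 - 61) = (-21 - 69) + (-137 - 122)/(-109) = -90 - 1/109*(-259) = -90 + 259/109 = -9551/109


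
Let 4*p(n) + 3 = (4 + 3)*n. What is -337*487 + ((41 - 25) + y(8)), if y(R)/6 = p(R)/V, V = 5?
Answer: -1640871/10 ≈ -1.6409e+5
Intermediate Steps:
p(n) = -¾ + 7*n/4 (p(n) = -¾ + ((4 + 3)*n)/4 = -¾ + (7*n)/4 = -¾ + 7*n/4)
y(R) = -9/10 + 21*R/10 (y(R) = 6*((-¾ + 7*R/4)/5) = 6*((-¾ + 7*R/4)*(⅕)) = 6*(-3/20 + 7*R/20) = -9/10 + 21*R/10)
-337*487 + ((41 - 25) + y(8)) = -337*487 + ((41 - 25) + (-9/10 + (21/10)*8)) = -164119 + (16 + (-9/10 + 84/5)) = -164119 + (16 + 159/10) = -164119 + 319/10 = -1640871/10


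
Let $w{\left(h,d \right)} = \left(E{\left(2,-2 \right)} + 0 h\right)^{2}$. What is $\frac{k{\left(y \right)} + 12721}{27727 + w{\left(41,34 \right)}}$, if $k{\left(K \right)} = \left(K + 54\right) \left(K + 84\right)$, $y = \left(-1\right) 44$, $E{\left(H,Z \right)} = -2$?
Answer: $\frac{13121}{27731} \approx 0.47315$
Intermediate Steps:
$y = -44$
$k{\left(K \right)} = \left(54 + K\right) \left(84 + K\right)$
$w{\left(h,d \right)} = 4$ ($w{\left(h,d \right)} = \left(-2 + 0 h\right)^{2} = \left(-2 + 0\right)^{2} = \left(-2\right)^{2} = 4$)
$\frac{k{\left(y \right)} + 12721}{27727 + w{\left(41,34 \right)}} = \frac{\left(4536 + \left(-44\right)^{2} + 138 \left(-44\right)\right) + 12721}{27727 + 4} = \frac{\left(4536 + 1936 - 6072\right) + 12721}{27731} = \left(400 + 12721\right) \frac{1}{27731} = 13121 \cdot \frac{1}{27731} = \frac{13121}{27731}$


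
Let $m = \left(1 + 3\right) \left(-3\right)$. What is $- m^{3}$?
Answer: $1728$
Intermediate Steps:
$m = -12$ ($m = 4 \left(-3\right) = -12$)
$- m^{3} = - \left(-12\right)^{3} = \left(-1\right) \left(-1728\right) = 1728$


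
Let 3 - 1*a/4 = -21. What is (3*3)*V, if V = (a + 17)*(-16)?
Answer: -16272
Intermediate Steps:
a = 96 (a = 12 - 4*(-21) = 12 + 84 = 96)
V = -1808 (V = (96 + 17)*(-16) = 113*(-16) = -1808)
(3*3)*V = (3*3)*(-1808) = 9*(-1808) = -16272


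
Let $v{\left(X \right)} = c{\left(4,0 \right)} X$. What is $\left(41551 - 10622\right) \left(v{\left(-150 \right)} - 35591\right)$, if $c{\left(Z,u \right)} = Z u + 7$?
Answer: $-1133269489$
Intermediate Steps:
$c{\left(Z,u \right)} = 7 + Z u$
$v{\left(X \right)} = 7 X$ ($v{\left(X \right)} = \left(7 + 4 \cdot 0\right) X = \left(7 + 0\right) X = 7 X$)
$\left(41551 - 10622\right) \left(v{\left(-150 \right)} - 35591\right) = \left(41551 - 10622\right) \left(7 \left(-150\right) - 35591\right) = 30929 \left(-1050 - 35591\right) = 30929 \left(-36641\right) = -1133269489$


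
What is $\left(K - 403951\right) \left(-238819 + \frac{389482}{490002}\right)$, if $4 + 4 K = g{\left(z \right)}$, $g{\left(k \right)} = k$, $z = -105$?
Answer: $\frac{47274099639614107}{490002} \approx 9.6477 \cdot 10^{10}$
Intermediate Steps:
$K = - \frac{109}{4}$ ($K = -1 + \frac{1}{4} \left(-105\right) = -1 - \frac{105}{4} = - \frac{109}{4} \approx -27.25$)
$\left(K - 403951\right) \left(-238819 + \frac{389482}{490002}\right) = \left(- \frac{109}{4} - 403951\right) \left(-238819 + \frac{389482}{490002}\right) = - \frac{1615913 \left(-238819 + 389482 \cdot \frac{1}{490002}\right)}{4} = - \frac{1615913 \left(-238819 + \frac{194741}{245001}\right)}{4} = \left(- \frac{1615913}{4}\right) \left(- \frac{58510699078}{245001}\right) = \frac{47274099639614107}{490002}$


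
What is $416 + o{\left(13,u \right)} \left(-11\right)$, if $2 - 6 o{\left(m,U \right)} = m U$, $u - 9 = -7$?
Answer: $460$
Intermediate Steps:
$u = 2$ ($u = 9 - 7 = 2$)
$o{\left(m,U \right)} = \frac{1}{3} - \frac{U m}{6}$ ($o{\left(m,U \right)} = \frac{1}{3} - \frac{m U}{6} = \frac{1}{3} - \frac{U m}{6}$)
$416 + o{\left(13,u \right)} \left(-11\right) = 416 + \left(\frac{1}{3} - \frac{1}{3} \cdot 13\right) \left(-11\right) = 416 + \left(\frac{1}{3} - \frac{13}{3}\right) \left(-11\right) = 416 - -44 = 416 + 44 = 460$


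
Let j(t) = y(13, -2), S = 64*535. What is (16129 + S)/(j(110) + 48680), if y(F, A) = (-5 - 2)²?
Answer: 50369/48729 ≈ 1.0337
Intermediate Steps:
S = 34240
y(F, A) = 49 (y(F, A) = (-7)² = 49)
j(t) = 49
(16129 + S)/(j(110) + 48680) = (16129 + 34240)/(49 + 48680) = 50369/48729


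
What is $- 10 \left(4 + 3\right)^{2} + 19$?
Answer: $-471$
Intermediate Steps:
$- 10 \left(4 + 3\right)^{2} + 19 = - 10 \cdot 7^{2} + 19 = \left(-10\right) 49 + 19 = -490 + 19 = -471$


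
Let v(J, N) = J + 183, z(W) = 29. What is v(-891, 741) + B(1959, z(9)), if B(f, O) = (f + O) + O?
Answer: 1309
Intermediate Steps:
B(f, O) = f + 2*O (B(f, O) = (O + f) + O = f + 2*O)
v(J, N) = 183 + J
v(-891, 741) + B(1959, z(9)) = (183 - 891) + (1959 + 2*29) = -708 + (1959 + 58) = -708 + 2017 = 1309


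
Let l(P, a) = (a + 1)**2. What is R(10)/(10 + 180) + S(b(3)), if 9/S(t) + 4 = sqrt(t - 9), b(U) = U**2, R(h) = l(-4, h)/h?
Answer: -2077/950 ≈ -2.1863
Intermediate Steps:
l(P, a) = (1 + a)**2
R(h) = (1 + h)**2/h
S(t) = 9/(-4 + sqrt(-9 + t)) (S(t) = 9/(-4 + sqrt(t - 9)) = 9/(-4 + sqrt(-9 + t)))
R(10)/(10 + 180) + S(b(3)) = ((1 + 10)**2/10)/(10 + 180) + 9/(-4 + sqrt(-9 + 3**2)) = ((1/10)*11**2)/190 + 9/(-4 + sqrt(-9 + 9)) = ((1/10)*121)/190 + 9/(-4 + sqrt(0)) = (1/190)*(121/10) + 9/(-4 + 0) = 121/1900 + 9/(-4) = 121/1900 + 9*(-1/4) = 121/1900 - 9/4 = -2077/950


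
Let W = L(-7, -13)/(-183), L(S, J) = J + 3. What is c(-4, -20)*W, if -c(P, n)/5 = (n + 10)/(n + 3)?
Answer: -500/3111 ≈ -0.16072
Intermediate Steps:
L(S, J) = 3 + J
c(P, n) = -5*(10 + n)/(3 + n) (c(P, n) = -5*(n + 10)/(n + 3) = -5*(10 + n)/(3 + n))
W = 10/183 (W = (3 - 13)/(-183) = -10*(-1/183) = 10/183 ≈ 0.054645)
c(-4, -20)*W = (5*(-10 - 1*(-20))/(3 - 20))*(10/183) = (5*(-10 + 20)/(-17))*(10/183) = (5*(-1/17)*10)*(10/183) = -50/17*10/183 = -500/3111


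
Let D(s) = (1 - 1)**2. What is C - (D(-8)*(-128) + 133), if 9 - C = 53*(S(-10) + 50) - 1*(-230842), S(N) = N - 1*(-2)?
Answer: -233192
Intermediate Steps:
D(s) = 0 (D(s) = 0**2 = 0)
S(N) = 2 + N (S(N) = N + 2 = 2 + N)
C = -233059 (C = 9 - (53*((2 - 10) + 50) - 1*(-230842)) = 9 - (53*(-8 + 50) + 230842) = 9 - (53*42 + 230842) = 9 - (2226 + 230842) = 9 - 1*233068 = 9 - 233068 = -233059)
C - (D(-8)*(-128) + 133) = -233059 - (0*(-128) + 133) = -233059 - (0 + 133) = -233059 - 1*133 = -233059 - 133 = -233192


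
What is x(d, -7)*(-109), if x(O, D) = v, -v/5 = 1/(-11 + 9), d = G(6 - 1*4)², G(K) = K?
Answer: -545/2 ≈ -272.50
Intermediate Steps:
d = 4 (d = (6 - 1*4)² = (6 - 4)² = 2² = 4)
v = 5/2 (v = -5/(-11 + 9) = -5/(-2) = -5*(-½) = 5/2 ≈ 2.5000)
x(O, D) = 5/2
x(d, -7)*(-109) = (5/2)*(-109) = -545/2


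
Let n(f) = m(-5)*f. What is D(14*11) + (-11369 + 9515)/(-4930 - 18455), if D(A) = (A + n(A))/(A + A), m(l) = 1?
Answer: 8413/7795 ≈ 1.0793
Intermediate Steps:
n(f) = f (n(f) = 1*f = f)
D(A) = 1 (D(A) = (A + A)/(A + A) = (2*A)/((2*A)) = (2*A)*(1/(2*A)) = 1)
D(14*11) + (-11369 + 9515)/(-4930 - 18455) = 1 + (-11369 + 9515)/(-4930 - 18455) = 1 - 1854/(-23385) = 1 - 1854*(-1/23385) = 1 + 618/7795 = 8413/7795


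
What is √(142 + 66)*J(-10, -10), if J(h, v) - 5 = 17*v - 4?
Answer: -676*√13 ≈ -2437.4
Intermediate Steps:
J(h, v) = 1 + 17*v (J(h, v) = 5 + (17*v - 4) = 5 + (-4 + 17*v) = 1 + 17*v)
√(142 + 66)*J(-10, -10) = √(142 + 66)*(1 + 17*(-10)) = √208*(1 - 170) = (4*√13)*(-169) = -676*√13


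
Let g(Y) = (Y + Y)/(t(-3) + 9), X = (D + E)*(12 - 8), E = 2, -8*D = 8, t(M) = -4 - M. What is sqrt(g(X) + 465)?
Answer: sqrt(466) ≈ 21.587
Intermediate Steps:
D = -1 (D = -1/8*8 = -1)
X = 4 (X = (-1 + 2)*(12 - 8) = 1*4 = 4)
g(Y) = Y/4 (g(Y) = (Y + Y)/((-4 - 1*(-3)) + 9) = (2*Y)/((-4 + 3) + 9) = (2*Y)/(-1 + 9) = (2*Y)/8 = (2*Y)*(1/8) = Y/4)
sqrt(g(X) + 465) = sqrt((1/4)*4 + 465) = sqrt(1 + 465) = sqrt(466)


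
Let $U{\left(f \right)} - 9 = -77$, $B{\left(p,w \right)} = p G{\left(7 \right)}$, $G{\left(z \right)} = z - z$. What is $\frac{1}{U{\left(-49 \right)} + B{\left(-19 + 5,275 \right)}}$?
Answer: $- \frac{1}{68} \approx -0.014706$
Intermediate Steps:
$G{\left(z \right)} = 0$
$B{\left(p,w \right)} = 0$ ($B{\left(p,w \right)} = p 0 = 0$)
$U{\left(f \right)} = -68$ ($U{\left(f \right)} = 9 - 77 = -68$)
$\frac{1}{U{\left(-49 \right)} + B{\left(-19 + 5,275 \right)}} = \frac{1}{-68 + 0} = \frac{1}{-68} = - \frac{1}{68}$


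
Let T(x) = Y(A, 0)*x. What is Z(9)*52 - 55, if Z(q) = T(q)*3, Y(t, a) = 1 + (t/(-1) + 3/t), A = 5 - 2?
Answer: -1459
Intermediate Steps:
A = 3
Y(t, a) = 1 - t + 3/t (Y(t, a) = 1 + (t*(-1) + 3/t) = 1 + (-t + 3/t) = 1 - t + 3/t)
T(x) = -x (T(x) = (1 - 1*3 + 3/3)*x = (1 - 3 + 3*(⅓))*x = (1 - 3 + 1)*x = -x)
Z(q) = -3*q (Z(q) = -q*3 = -3*q)
Z(9)*52 - 55 = -3*9*52 - 55 = -27*52 - 55 = -1404 - 55 = -1459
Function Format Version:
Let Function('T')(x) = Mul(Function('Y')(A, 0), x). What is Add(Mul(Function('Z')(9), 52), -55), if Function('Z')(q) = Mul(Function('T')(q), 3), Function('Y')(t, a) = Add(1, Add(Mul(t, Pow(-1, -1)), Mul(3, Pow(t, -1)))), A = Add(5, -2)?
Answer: -1459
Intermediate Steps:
A = 3
Function('Y')(t, a) = Add(1, Mul(-1, t), Mul(3, Pow(t, -1))) (Function('Y')(t, a) = Add(1, Add(Mul(t, -1), Mul(3, Pow(t, -1)))) = Add(1, Add(Mul(-1, t), Mul(3, Pow(t, -1)))) = Add(1, Mul(-1, t), Mul(3, Pow(t, -1))))
Function('T')(x) = Mul(-1, x) (Function('T')(x) = Mul(Add(1, Mul(-1, 3), Mul(3, Pow(3, -1))), x) = Mul(Add(1, -3, Mul(3, Rational(1, 3))), x) = Mul(Add(1, -3, 1), x) = Mul(-1, x))
Function('Z')(q) = Mul(-3, q) (Function('Z')(q) = Mul(Mul(-1, q), 3) = Mul(-3, q))
Add(Mul(Function('Z')(9), 52), -55) = Add(Mul(Mul(-3, 9), 52), -55) = Add(Mul(-27, 52), -55) = Add(-1404, -55) = -1459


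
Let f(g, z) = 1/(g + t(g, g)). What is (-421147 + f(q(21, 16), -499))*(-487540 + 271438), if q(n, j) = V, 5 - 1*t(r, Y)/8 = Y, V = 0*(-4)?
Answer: 1820214071829/20 ≈ 9.1011e+10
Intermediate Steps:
V = 0
t(r, Y) = 40 - 8*Y
q(n, j) = 0
f(g, z) = 1/(40 - 7*g) (f(g, z) = 1/(g + (40 - 8*g)) = 1/(40 - 7*g))
(-421147 + f(q(21, 16), -499))*(-487540 + 271438) = (-421147 - 1/(-40 + 7*0))*(-487540 + 271438) = (-421147 - 1/(-40 + 0))*(-216102) = (-421147 - 1/(-40))*(-216102) = (-421147 - 1*(-1/40))*(-216102) = (-421147 + 1/40)*(-216102) = -16845879/40*(-216102) = 1820214071829/20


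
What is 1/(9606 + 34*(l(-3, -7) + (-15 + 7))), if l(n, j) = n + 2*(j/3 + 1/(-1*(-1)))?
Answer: 3/27424 ≈ 0.00010939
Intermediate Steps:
l(n, j) = 2 + n + 2*j/3 (l(n, j) = n + 2*(j*(⅓) + 1/1) = n + 2*(j/3 + 1*1) = n + 2*(j/3 + 1) = n + 2*(1 + j/3) = n + (2 + 2*j/3) = 2 + n + 2*j/3)
1/(9606 + 34*(l(-3, -7) + (-15 + 7))) = 1/(9606 + 34*((2 - 3 + (⅔)*(-7)) + (-15 + 7))) = 1/(9606 + 34*((2 - 3 - 14/3) - 8)) = 1/(9606 + 34*(-17/3 - 8)) = 1/(9606 + 34*(-41/3)) = 1/(9606 - 1394/3) = 1/(27424/3) = 3/27424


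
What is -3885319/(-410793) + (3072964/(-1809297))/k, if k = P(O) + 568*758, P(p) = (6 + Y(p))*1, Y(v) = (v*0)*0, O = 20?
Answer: 504439059178883033/53334133147069425 ≈ 9.4581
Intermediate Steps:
Y(v) = 0 (Y(v) = 0*0 = 0)
P(p) = 6 (P(p) = (6 + 0)*1 = 6*1 = 6)
k = 430550 (k = 6 + 568*758 = 6 + 430544 = 430550)
-3885319/(-410793) + (3072964/(-1809297))/k = -3885319/(-410793) + (3072964/(-1809297))/430550 = -3885319*(-1/410793) + (3072964*(-1/1809297))*(1/430550) = 3885319/410793 - 3072964/1809297*1/430550 = 3885319/410793 - 1536482/389496411675 = 504439059178883033/53334133147069425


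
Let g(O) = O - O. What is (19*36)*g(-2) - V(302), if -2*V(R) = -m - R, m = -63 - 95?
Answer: -72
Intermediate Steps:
g(O) = 0
m = -158
V(R) = -79 + R/2 (V(R) = -(-1*(-158) - R)/2 = -(158 - R)/2 = -79 + R/2)
(19*36)*g(-2) - V(302) = (19*36)*0 - (-79 + (½)*302) = 684*0 - (-79 + 151) = 0 - 1*72 = 0 - 72 = -72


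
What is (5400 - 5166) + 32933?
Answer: 33167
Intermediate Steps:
(5400 - 5166) + 32933 = 234 + 32933 = 33167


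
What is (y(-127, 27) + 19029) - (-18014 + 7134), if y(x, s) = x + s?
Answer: 29809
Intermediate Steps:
y(x, s) = s + x
(y(-127, 27) + 19029) - (-18014 + 7134) = ((27 - 127) + 19029) - (-18014 + 7134) = (-100 + 19029) - 1*(-10880) = 18929 + 10880 = 29809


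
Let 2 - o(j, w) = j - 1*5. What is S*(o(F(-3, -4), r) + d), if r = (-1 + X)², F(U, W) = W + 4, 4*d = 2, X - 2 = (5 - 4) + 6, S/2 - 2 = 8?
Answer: 150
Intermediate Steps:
S = 20 (S = 4 + 2*8 = 4 + 16 = 20)
X = 9 (X = 2 + ((5 - 4) + 6) = 2 + (1 + 6) = 2 + 7 = 9)
d = ½ (d = (¼)*2 = ½ ≈ 0.50000)
F(U, W) = 4 + W
r = 64 (r = (-1 + 9)² = 8² = 64)
o(j, w) = 7 - j (o(j, w) = 2 - (j - 1*5) = 2 - (j - 5) = 2 - (-5 + j) = 2 + (5 - j) = 7 - j)
S*(o(F(-3, -4), r) + d) = 20*((7 - (4 - 4)) + ½) = 20*((7 - 1*0) + ½) = 20*((7 + 0) + ½) = 20*(7 + ½) = 20*(15/2) = 150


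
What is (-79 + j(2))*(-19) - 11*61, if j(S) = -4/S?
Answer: 868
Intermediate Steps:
(-79 + j(2))*(-19) - 11*61 = (-79 - 4/2)*(-19) - 11*61 = (-79 - 4*½)*(-19) - 1*671 = (-79 - 2)*(-19) - 671 = -81*(-19) - 671 = 1539 - 671 = 868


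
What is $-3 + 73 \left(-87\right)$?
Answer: $-6354$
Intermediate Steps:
$-3 + 73 \left(-87\right) = -3 - 6351 = -6354$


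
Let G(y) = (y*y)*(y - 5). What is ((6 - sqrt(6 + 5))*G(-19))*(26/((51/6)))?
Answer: -2703168/17 + 450528*sqrt(11)/17 ≈ -71114.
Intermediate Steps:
G(y) = y**2*(-5 + y)
((6 - sqrt(6 + 5))*G(-19))*(26/((51/6))) = ((6 - sqrt(6 + 5))*((-19)**2*(-5 - 19)))*(26/((51/6))) = ((6 - sqrt(11))*(361*(-24)))*(26/((51*(1/6)))) = ((6 - sqrt(11))*(-8664))*(26/(17/2)) = (-51984 + 8664*sqrt(11))*(26*(2/17)) = (-51984 + 8664*sqrt(11))*(52/17) = -2703168/17 + 450528*sqrt(11)/17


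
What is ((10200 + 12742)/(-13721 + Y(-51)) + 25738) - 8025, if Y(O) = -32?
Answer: 243583947/13753 ≈ 17711.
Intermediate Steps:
((10200 + 12742)/(-13721 + Y(-51)) + 25738) - 8025 = ((10200 + 12742)/(-13721 - 32) + 25738) - 8025 = (22942/(-13753) + 25738) - 8025 = (22942*(-1/13753) + 25738) - 8025 = (-22942/13753 + 25738) - 8025 = 353951772/13753 - 8025 = 243583947/13753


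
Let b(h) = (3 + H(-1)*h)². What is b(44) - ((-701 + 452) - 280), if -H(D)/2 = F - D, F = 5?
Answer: 276154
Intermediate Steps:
H(D) = -10 + 2*D (H(D) = -2*(5 - D) = -10 + 2*D)
b(h) = (3 - 12*h)² (b(h) = (3 + (-10 + 2*(-1))*h)² = (3 + (-10 - 2)*h)² = (3 - 12*h)²)
b(44) - ((-701 + 452) - 280) = 9*(-1 + 4*44)² - ((-701 + 452) - 280) = 9*(-1 + 176)² - (-249 - 280) = 9*175² - 1*(-529) = 9*30625 + 529 = 275625 + 529 = 276154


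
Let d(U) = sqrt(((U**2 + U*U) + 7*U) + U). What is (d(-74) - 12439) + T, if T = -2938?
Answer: -15377 + 2*sqrt(2590) ≈ -15275.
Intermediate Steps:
d(U) = sqrt(2*U**2 + 8*U) (d(U) = sqrt(((U**2 + U**2) + 7*U) + U) = sqrt((2*U**2 + 7*U) + U) = sqrt(2*U**2 + 8*U))
(d(-74) - 12439) + T = (sqrt(2)*sqrt(-74*(4 - 74)) - 12439) - 2938 = (sqrt(2)*sqrt(-74*(-70)) - 12439) - 2938 = (sqrt(2)*sqrt(5180) - 12439) - 2938 = (sqrt(2)*(2*sqrt(1295)) - 12439) - 2938 = (2*sqrt(2590) - 12439) - 2938 = (-12439 + 2*sqrt(2590)) - 2938 = -15377 + 2*sqrt(2590)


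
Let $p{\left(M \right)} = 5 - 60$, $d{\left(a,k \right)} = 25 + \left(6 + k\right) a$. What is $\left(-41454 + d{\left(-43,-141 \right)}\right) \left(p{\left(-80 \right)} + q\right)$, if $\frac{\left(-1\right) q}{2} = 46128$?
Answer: $3288487064$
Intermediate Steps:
$q = -92256$ ($q = \left(-2\right) 46128 = -92256$)
$d{\left(a,k \right)} = 25 + a \left(6 + k\right)$
$p{\left(M \right)} = -55$
$\left(-41454 + d{\left(-43,-141 \right)}\right) \left(p{\left(-80 \right)} + q\right) = \left(-41454 + \left(25 + 6 \left(-43\right) - -6063\right)\right) \left(-55 - 92256\right) = \left(-41454 + \left(25 - 258 + 6063\right)\right) \left(-92311\right) = \left(-41454 + 5830\right) \left(-92311\right) = \left(-35624\right) \left(-92311\right) = 3288487064$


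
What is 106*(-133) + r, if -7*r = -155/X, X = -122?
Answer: -12039847/854 ≈ -14098.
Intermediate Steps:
r = -155/854 (r = -(-155)/(7*(-122)) = -(-155)*(-1)/(7*122) = -⅐*155/122 = -155/854 ≈ -0.18150)
106*(-133) + r = 106*(-133) - 155/854 = -14098 - 155/854 = -12039847/854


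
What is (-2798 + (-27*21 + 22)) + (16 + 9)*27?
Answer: -2668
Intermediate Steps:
(-2798 + (-27*21 + 22)) + (16 + 9)*27 = (-2798 + (-567 + 22)) + 25*27 = (-2798 - 545) + 675 = -3343 + 675 = -2668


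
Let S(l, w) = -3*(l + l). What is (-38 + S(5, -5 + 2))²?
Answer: 4624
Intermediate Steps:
S(l, w) = -6*l
(-38 + S(5, -5 + 2))² = (-38 - 6*5)² = (-38 - 30)² = (-68)² = 4624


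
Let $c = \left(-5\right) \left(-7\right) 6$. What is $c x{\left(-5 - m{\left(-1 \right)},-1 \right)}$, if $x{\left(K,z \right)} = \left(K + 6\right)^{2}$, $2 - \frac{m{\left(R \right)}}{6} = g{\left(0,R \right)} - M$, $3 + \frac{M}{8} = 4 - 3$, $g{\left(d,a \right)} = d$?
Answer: $1517250$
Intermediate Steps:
$M = -16$ ($M = -24 + 8 \left(4 - 3\right) = -24 + 8 \cdot 1 = -24 + 8 = -16$)
$m{\left(R \right)} = -84$ ($m{\left(R \right)} = 12 - 6 \left(0 - -16\right) = 12 - 6 \left(0 + 16\right) = 12 - 96 = -84$)
$c = 210$ ($c = 35 \cdot 6 = 210$)
$x{\left(K,z \right)} = \left(6 + K\right)^{2}$
$c x{\left(-5 - m{\left(-1 \right)},-1 \right)} = 210 \left(6 - -79\right)^{2} = 210 \left(6 + \left(-5 + 84\right)\right)^{2} = 210 \left(6 + 79\right)^{2} = 210 \cdot 85^{2} = 210 \cdot 7225 = 1517250$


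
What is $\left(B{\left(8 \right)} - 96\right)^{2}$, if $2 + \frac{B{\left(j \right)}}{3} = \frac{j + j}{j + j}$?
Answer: $9801$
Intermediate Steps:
$B{\left(j \right)} = -3$ ($B{\left(j \right)} = -6 + 3 \frac{j + j}{j + j} = -6 + 3 \frac{2 j}{2 j} = -6 + 3 \cdot 2 j \frac{1}{2 j} = -6 + 3 \cdot 1 = -6 + 3 = -3$)
$\left(B{\left(8 \right)} - 96\right)^{2} = \left(-3 - 96\right)^{2} = \left(-99\right)^{2} = 9801$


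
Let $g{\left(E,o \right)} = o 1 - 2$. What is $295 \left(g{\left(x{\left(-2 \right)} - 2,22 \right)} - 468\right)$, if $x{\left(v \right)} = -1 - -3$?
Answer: $-132160$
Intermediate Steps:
$x{\left(v \right)} = 2$ ($x{\left(v \right)} = -1 + 3 = 2$)
$g{\left(E,o \right)} = -2 + o$ ($g{\left(E,o \right)} = o - 2 = -2 + o$)
$295 \left(g{\left(x{\left(-2 \right)} - 2,22 \right)} - 468\right) = 295 \left(\left(-2 + 22\right) - 468\right) = 295 \left(20 - 468\right) = 295 \left(-448\right) = -132160$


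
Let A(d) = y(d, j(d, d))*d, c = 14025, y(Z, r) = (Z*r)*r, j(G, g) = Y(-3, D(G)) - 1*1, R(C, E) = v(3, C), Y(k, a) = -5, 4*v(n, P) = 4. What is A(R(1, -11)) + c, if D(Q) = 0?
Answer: 14061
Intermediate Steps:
v(n, P) = 1 (v(n, P) = (¼)*4 = 1)
R(C, E) = 1
j(G, g) = -6 (j(G, g) = -5 - 1*1 = -5 - 1 = -6)
y(Z, r) = Z*r²
A(d) = 36*d² (A(d) = (d*(-6)²)*d = (d*36)*d = (36*d)*d = 36*d²)
A(R(1, -11)) + c = 36*1² + 14025 = 36*1 + 14025 = 36 + 14025 = 14061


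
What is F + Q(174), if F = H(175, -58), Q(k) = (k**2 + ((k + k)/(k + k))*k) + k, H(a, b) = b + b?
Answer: 30508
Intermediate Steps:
H(a, b) = 2*b
Q(k) = k**2 + 2*k (Q(k) = (k**2 + ((2*k)/((2*k)))*k) + k = (k**2 + ((2*k)*(1/(2*k)))*k) + k = (k**2 + 1*k) + k = (k**2 + k) + k = (k + k**2) + k = k**2 + 2*k)
F = -116 (F = 2*(-58) = -116)
F + Q(174) = -116 + 174*(2 + 174) = -116 + 174*176 = -116 + 30624 = 30508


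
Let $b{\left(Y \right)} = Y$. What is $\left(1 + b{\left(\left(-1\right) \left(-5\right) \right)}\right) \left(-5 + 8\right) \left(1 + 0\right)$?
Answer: $18$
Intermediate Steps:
$\left(1 + b{\left(\left(-1\right) \left(-5\right) \right)}\right) \left(-5 + 8\right) \left(1 + 0\right) = \left(1 - -5\right) \left(-5 + 8\right) \left(1 + 0\right) = \left(1 + 5\right) 3 \cdot 1 = 6 \cdot 3 \cdot 1 = 18 \cdot 1 = 18$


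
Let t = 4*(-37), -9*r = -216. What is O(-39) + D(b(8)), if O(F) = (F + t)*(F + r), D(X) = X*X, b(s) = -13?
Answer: 2974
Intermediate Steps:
r = 24 (r = -1/9*(-216) = 24)
D(X) = X**2
t = -148
O(F) = (-148 + F)*(24 + F) (O(F) = (F - 148)*(F + 24) = (-148 + F)*(24 + F))
O(-39) + D(b(8)) = (-3552 + (-39)**2 - 124*(-39)) + (-13)**2 = (-3552 + 1521 + 4836) + 169 = 2805 + 169 = 2974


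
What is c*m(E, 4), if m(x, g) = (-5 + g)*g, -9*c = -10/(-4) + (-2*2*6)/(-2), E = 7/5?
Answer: 58/9 ≈ 6.4444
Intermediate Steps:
E = 7/5 (E = 7*(⅕) = 7/5 ≈ 1.4000)
c = -29/18 (c = -(-10/(-4) + (-2*2*6)/(-2))/9 = -(-10*(-¼) - 4*6*(-½))/9 = -(5/2 - 24*(-½))/9 = -(5/2 + 12)/9 = -⅑*29/2 = -29/18 ≈ -1.6111)
m(x, g) = g*(-5 + g)
c*m(E, 4) = -58*(-5 + 4)/9 = -58*(-1)/9 = -29/18*(-4) = 58/9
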